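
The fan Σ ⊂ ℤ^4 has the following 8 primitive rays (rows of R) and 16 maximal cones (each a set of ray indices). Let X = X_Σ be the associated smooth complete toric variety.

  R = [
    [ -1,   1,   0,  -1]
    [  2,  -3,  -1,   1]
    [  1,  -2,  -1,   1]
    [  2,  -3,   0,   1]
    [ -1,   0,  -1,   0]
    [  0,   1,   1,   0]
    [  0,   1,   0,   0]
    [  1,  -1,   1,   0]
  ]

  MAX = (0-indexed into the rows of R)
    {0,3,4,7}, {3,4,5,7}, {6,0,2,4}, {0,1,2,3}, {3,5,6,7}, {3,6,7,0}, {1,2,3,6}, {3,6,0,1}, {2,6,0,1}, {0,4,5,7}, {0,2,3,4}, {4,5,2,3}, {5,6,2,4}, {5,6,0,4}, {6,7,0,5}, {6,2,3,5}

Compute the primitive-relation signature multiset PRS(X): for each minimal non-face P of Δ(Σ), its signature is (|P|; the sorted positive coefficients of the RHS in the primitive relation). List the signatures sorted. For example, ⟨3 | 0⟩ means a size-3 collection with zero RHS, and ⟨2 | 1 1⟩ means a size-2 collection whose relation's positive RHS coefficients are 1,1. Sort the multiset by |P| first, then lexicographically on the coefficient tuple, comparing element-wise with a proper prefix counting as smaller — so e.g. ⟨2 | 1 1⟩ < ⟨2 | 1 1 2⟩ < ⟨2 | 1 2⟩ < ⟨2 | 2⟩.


Σ has 9 primitive collections:

  P = {2,7}:  v_{2} + v_{7} = v_{3}  →  sig = ⟨2 | 1⟩
  P = {1,5}:  v_{1} + v_{5} = v_{3} + v_{6}  →  sig = ⟨2 | 1 1⟩
  P = {1,7}:  v_{1} + v_{7} = v_{0} + 2·v_{3} + v_{6}  →  sig = ⟨2 | 1 1 2⟩
  P = {1,4}:  v_{1} + v_{4} = v_{0} + 2·v_{2}  →  sig = ⟨2 | 1 2⟩
  P = {0,2,5}:  v_{0} + v_{2} + v_{5} = 0  →  sig = ⟨3 | 0⟩
  P = {4,6,7}:  v_{4} + v_{6} + v_{7} = 0  →  sig = ⟨3 | 0⟩
  P = {0,3,5}:  v_{0} + v_{3} + v_{5} = v_{7}  →  sig = ⟨3 | 1⟩
  P = {3,4,6}:  v_{3} + v_{4} + v_{6} = v_{2}  →  sig = ⟨3 | 1⟩
  P = {0,2,3,6}:  v_{0} + v_{2} + v_{3} + v_{6} = v_{1}  →  sig = ⟨4 | 1⟩

Signatures (|P|; sorted positive RHS coefficients), sorted:
    ⟨2 | 1⟩
    ⟨2 | 1 1⟩
    ⟨2 | 1 1 2⟩
    ⟨2 | 1 2⟩
    ⟨3 | 0⟩
    ⟨3 | 0⟩
    ⟨3 | 1⟩
    ⟨3 | 1⟩
    ⟨4 | 1⟩


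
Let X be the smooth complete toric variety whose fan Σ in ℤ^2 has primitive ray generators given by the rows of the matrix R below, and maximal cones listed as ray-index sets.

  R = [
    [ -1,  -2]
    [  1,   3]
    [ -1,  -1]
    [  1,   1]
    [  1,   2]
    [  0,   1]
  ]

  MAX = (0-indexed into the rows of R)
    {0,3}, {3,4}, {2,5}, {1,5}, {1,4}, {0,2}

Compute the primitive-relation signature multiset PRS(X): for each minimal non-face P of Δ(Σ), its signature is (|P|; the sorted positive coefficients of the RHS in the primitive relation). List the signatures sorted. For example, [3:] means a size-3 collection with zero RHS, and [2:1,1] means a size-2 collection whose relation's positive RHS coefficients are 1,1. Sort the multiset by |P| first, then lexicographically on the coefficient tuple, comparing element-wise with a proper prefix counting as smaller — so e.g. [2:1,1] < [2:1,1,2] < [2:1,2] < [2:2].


Δ(Σ) — 6 vertices, 9 min non-faces:

  P={0,4}:  v_{0} + v_{4} = 0  ⟹  sig = [2:]
  P={2,3}:  v_{2} + v_{3} = 0  ⟹  sig = [2:]
  P={0,1}:  v_{0} + v_{1} = v_{5}  ⟹  sig = [2:1]
  P={0,5}:  v_{0} + v_{5} = v_{2}  ⟹  sig = [2:1]
  P={2,4}:  v_{2} + v_{4} = v_{5}  ⟹  sig = [2:1]
  P={3,5}:  v_{3} + v_{5} = v_{4}  ⟹  sig = [2:1]
  P={4,5}:  v_{4} + v_{5} = v_{1}  ⟹  sig = [2:1]
  P={1,2}:  v_{1} + v_{2} = 2·v_{5}  ⟹  sig = [2:2]
  P={1,3}:  v_{1} + v_{3} = 2·v_{4}  ⟹  sig = [2:2]

Hence PRS(X_Σ) =
    [2:]
    [2:]
    [2:1]
    [2:1]
    [2:1]
    [2:1]
    [2:1]
    [2:2]
    [2:2]


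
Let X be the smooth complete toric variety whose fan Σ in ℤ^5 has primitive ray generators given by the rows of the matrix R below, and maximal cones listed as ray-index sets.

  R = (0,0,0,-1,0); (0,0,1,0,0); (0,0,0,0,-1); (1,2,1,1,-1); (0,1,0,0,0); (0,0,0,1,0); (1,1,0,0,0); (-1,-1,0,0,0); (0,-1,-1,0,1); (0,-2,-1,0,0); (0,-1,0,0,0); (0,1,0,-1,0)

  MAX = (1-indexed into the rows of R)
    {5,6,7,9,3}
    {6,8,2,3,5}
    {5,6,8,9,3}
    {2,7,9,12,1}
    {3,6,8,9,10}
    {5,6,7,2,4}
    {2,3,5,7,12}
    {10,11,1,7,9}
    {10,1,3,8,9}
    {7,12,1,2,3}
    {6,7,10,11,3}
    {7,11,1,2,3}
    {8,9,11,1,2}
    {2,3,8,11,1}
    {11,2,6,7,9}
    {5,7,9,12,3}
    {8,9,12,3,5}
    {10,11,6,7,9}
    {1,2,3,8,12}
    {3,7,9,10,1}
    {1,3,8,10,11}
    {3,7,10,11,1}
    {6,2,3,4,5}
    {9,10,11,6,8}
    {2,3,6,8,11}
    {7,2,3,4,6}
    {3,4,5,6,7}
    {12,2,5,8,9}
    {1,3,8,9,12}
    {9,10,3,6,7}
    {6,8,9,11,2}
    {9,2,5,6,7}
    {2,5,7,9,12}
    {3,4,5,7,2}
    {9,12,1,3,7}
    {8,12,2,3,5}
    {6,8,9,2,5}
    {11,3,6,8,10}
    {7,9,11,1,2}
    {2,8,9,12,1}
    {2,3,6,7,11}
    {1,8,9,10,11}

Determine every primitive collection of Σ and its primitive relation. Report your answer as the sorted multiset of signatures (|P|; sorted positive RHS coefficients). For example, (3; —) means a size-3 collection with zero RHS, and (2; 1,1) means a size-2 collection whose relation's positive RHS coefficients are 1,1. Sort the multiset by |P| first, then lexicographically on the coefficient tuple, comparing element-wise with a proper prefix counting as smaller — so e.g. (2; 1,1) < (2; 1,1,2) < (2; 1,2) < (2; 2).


Δ(Σ) — 12 vertices, 18 min non-faces:

  • {1,6}:  v_{1} + v_{6} = 0  so sig = (2; —)
  • {5,11}:  v_{5} + v_{11} = 0  so sig = (2; —)
  • {7,8}:  v_{7} + v_{8} = 0  so sig = (2; —)
  • {1,5}:  v_{1} + v_{5} = v_{12}  so sig = (2; 1)
  • {6,12}:  v_{6} + v_{12} = v_{5}  so sig = (2; 1)
  • {11,12}:  v_{11} + v_{12} = v_{1}  so sig = (2; 1)
  • {4,9}:  v_{4} + v_{9} = v_{6} + v_{7}  so sig = (2; 1,1)
  • {5,10}:  v_{5} + v_{10} = v_{3} + v_{9}  so sig = (2; 1,1)
  • {10,12}:  v_{10} + v_{12} = v_{1} + v_{3} + v_{9}  so sig = (2; 1,1,1)
  • {1,4}:  v_{1} + v_{4} = v_{2} + v_{3} + v_{5} + v_{7}  so sig = (2; 1,1,1,1)
  • {4,8}:  v_{4} + v_{8} = v_{2} + v_{3} + v_{5} + v_{6}  so sig = (2; 1,1,1,1)
  • {4,10}:  v_{4} + v_{10} = v_{3} + v_{6} + v_{7} + v_{11}  so sig = (2; 1,1,1,1)
  • {4,11}:  v_{4} + v_{11} = v_{2} + v_{3} + v_{6} + v_{7}  so sig = (2; 1,1,1,1)
  • {4,12}:  v_{4} + v_{12} = v_{2} + v_{3} + 2·v_{5} + v_{7}  so sig = (2; 1,1,1,2)
  • {2,10}:  v_{2} + v_{10} = 2·v_{11}  so sig = (2; 2)
  • {2,3,9}:  v_{2} + v_{3} + v_{9} = v_{11}  so sig = (3; 1)
  • {3,9,11}:  v_{3} + v_{9} + v_{11} = v_{10}  so sig = (3; 1)
  • {2,3,5,6,7}:  v_{2} + v_{3} + v_{5} + v_{6} + v_{7} = v_{4}  so sig = (5; 1)

Signatures (|P|; sorted positive RHS coefficients), sorted:
    |P|=2: 15 collections, coeffs (), (), (), (1), (1), (1), (1,1), (1,1), (1,1,1), (1,1,1,1), (1,1,1,1), (1,1,1,1), (1,1,1,1), (1,1,1,2), (2)
    |P|=3: 2 collections, coeffs (1), (1)
    |P|=5: 1 collection, coeffs (1)


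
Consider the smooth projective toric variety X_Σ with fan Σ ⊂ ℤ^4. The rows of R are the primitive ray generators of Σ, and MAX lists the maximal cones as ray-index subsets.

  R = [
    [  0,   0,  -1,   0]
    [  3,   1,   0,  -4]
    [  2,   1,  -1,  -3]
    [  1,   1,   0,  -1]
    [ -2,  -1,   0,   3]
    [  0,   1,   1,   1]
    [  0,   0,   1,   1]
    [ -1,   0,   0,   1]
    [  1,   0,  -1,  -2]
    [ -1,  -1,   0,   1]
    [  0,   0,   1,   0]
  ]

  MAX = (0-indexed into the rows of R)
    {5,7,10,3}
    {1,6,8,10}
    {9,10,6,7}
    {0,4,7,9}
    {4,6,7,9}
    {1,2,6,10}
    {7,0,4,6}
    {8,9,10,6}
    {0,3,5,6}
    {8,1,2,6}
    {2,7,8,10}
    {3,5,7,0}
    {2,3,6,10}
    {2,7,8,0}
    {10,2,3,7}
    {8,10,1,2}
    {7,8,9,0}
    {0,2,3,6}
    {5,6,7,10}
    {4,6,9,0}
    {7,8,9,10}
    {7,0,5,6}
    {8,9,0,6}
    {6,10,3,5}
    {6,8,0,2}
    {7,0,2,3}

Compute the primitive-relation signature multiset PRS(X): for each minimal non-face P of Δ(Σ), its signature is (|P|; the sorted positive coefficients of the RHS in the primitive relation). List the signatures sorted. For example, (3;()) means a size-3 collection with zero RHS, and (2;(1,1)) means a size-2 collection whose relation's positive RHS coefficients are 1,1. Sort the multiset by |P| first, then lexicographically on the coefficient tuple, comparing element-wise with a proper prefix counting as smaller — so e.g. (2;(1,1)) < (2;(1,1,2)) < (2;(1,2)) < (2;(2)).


23 collections generate NE(X_Σ); each relation:

  • {0,10}:  v_{0} + v_{10} = 0  ⟹  sig = (2;())
  • {3,9}:  v_{3} + v_{9} = 0  ⟹  sig = (2;())
  • {2,4}:  v_{2} + v_{4} = v_{0}  ⟹  sig = (2;(1))
  • {2,9}:  v_{2} + v_{9} = v_{8}  ⟹  sig = (2;(1))
  • {3,8}:  v_{3} + v_{8} = v_{2}  ⟹  sig = (2;(1))
  • {5,8}:  v_{5} + v_{8} = v_{3}  ⟹  sig = (2;(1))
  • {1,4}:  v_{1} + v_{4} = v_{6} + v_{8}  ⟹  sig = (2;(1,1))
  • {1,7}:  v_{1} + v_{7} = v_{2} + v_{10}  ⟹  sig = (2;(1,1))
  • {4,8}:  v_{4} + v_{8} = v_{0} + v_{9}  ⟹  sig = (2;(1,1))
  • {5,9}:  v_{5} + v_{9} = v_{6} + v_{7}  ⟹  sig = (2;(1,1))
  • {0,1}:  v_{0} + v_{1} = v_{2} + v_{6} + v_{8}  ⟹  sig = (2;(1,1,1))
  • {3,4}:  v_{3} + v_{4} = v_{0} + v_{6} + v_{7}  ⟹  sig = (2;(1,1,1))
  • {4,10}:  v_{4} + v_{10} = v_{6} + v_{7} + v_{9}  ⟹  sig = (2;(1,1,1))
  • {1,5}:  v_{1} + v_{5} = v_{2} + v_{3} + v_{6} + v_{10}  ⟹  sig = (2;(1,1,1,1))
  • {1,3}:  v_{1} + v_{3} = 2·v_{2} + v_{6} + v_{10}  ⟹  sig = (2;(1,1,2))
  • {1,9}:  v_{1} + v_{9} = v_{6} + 2·v_{8} + v_{10}  ⟹  sig = (2;(1,1,2))
  • {4,5}:  v_{4} + v_{5} = v_{0} + 2·v_{6} + 2·v_{7}  ⟹  sig = (2;(1,2,2))
  • {2,5}:  v_{2} + v_{5} = 2·v_{3}  ⟹  sig = (2;(2))
  • {6,7,8}:  v_{6} + v_{7} + v_{8} = 0  ⟹  sig = (3;())
  • {2,6,7}:  v_{2} + v_{6} + v_{7} = v_{3}  ⟹  sig = (3;(1))
  • {3,6,7}:  v_{3} + v_{6} + v_{7} = v_{5}  ⟹  sig = (3;(1))
  • {0,6,7,9}:  v_{0} + v_{6} + v_{7} + v_{9} = v_{4}  ⟹  sig = (4;(1))
  • {2,6,8,10}:  v_{2} + v_{6} + v_{8} + v_{10} = v_{1}  ⟹  sig = (4;(1))

Sorted signature multiset PRS(X):
    |P|=2: 18 collections, coeffs (), (), (1), (1), (1), (1), (1,1), (1,1), (1,1), (1,1), (1,1,1), (1,1,1), (1,1,1), (1,1,1,1), (1,1,2), (1,1,2), (1,2,2), (2)
    |P|=3: 3 collections, coeffs (), (1), (1)
    |P|=4: 2 collections, coeffs (1), (1)


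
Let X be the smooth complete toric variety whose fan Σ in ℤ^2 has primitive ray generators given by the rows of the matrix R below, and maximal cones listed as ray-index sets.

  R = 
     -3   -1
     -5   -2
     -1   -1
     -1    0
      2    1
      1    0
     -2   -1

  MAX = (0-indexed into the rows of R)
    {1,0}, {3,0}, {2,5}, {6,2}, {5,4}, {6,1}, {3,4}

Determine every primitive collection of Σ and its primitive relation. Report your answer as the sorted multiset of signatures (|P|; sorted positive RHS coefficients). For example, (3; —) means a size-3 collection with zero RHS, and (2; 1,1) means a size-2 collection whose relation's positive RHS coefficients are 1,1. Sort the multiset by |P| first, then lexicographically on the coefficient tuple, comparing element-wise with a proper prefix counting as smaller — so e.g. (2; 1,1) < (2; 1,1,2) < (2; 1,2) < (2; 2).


|primitive collections| = 14. Relations:

  P = {3,5}:  v_{3} + v_{5} = 0  so sig = (2; —)
  P = {4,6}:  v_{4} + v_{6} = 0  so sig = (2; —)
  P = {0,4}:  v_{0} + v_{4} = v_{3}  so sig = (2; 1)
  P = {0,5}:  v_{0} + v_{5} = v_{6}  so sig = (2; 1)
  P = {0,6}:  v_{0} + v_{6} = v_{1}  so sig = (2; 1)
  P = {1,4}:  v_{1} + v_{4} = v_{0}  so sig = (2; 1)
  P = {2,3}:  v_{2} + v_{3} = v_{6}  so sig = (2; 1)
  P = {2,4}:  v_{2} + v_{4} = v_{5}  so sig = (2; 1)
  P = {3,6}:  v_{3} + v_{6} = v_{0}  so sig = (2; 1)
  P = {5,6}:  v_{5} + v_{6} = v_{2}  so sig = (2; 1)
  P = {0,2}:  v_{0} + v_{2} = 2·v_{6}  so sig = (2; 2)
  P = {1,3}:  v_{1} + v_{3} = 2·v_{0}  so sig = (2; 2)
  P = {1,5}:  v_{1} + v_{5} = 2·v_{6}  so sig = (2; 2)
  P = {1,2}:  v_{1} + v_{2} = 3·v_{6}  so sig = (2; 3)

Sorted signature multiset PRS(X):
    (2; —)
    (2; —)
    (2; 1)
    (2; 1)
    (2; 1)
    (2; 1)
    (2; 1)
    (2; 1)
    (2; 1)
    (2; 1)
    (2; 2)
    (2; 2)
    (2; 2)
    (2; 3)


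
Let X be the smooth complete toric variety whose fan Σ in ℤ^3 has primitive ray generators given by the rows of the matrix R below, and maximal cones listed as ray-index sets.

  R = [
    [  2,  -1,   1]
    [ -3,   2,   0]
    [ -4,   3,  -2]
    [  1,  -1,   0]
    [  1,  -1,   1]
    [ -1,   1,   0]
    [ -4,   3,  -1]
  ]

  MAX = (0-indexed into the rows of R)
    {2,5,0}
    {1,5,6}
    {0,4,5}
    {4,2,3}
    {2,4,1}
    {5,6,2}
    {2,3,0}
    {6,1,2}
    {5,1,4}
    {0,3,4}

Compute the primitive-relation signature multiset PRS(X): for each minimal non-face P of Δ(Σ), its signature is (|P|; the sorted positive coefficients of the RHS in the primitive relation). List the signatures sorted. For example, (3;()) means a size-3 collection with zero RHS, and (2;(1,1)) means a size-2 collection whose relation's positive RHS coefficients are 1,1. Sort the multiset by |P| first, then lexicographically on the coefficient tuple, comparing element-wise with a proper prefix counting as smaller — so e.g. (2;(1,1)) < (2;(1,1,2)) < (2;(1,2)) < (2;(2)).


Minimal non-faces — 9 found among 7 rays, 10 max cones:

  P={3,5}:  v_{3} + v_{5} = 0  ⟹  sig = (2;())
  P={4,6}:  v_{4} + v_{6} = v_{1}  ⟹  sig = (2;(1))
  P={3,6}:  v_{3} + v_{6} = v_{2} + v_{4}  ⟹  sig = (2;(1,1))
  P={0,1}:  v_{0} + v_{1} = v_{4} + 2·v_{5}  ⟹  sig = (2;(1,2))
  P={1,3}:  v_{1} + v_{3} = v_{2} + 2·v_{4}  ⟹  sig = (2;(1,2))
  P={0,6}:  v_{0} + v_{6} = 2·v_{5}  ⟹  sig = (2;(2))
  P={0,2,4}:  v_{0} + v_{2} + v_{4} = v_{5}  ⟹  sig = (3;(1))
  P={2,4,5}:  v_{2} + v_{4} + v_{5} = v_{6}  ⟹  sig = (3;(1))
  P={1,2,5}:  v_{1} + v_{2} + v_{5} = 2·v_{6}  ⟹  sig = (3;(2))

so the primitive-relation signature multiset is
    (2;())
    (2;(1))
    (2;(1,1))
    (2;(1,2))
    (2;(1,2))
    (2;(2))
    (3;(1))
    (3;(1))
    (3;(2))


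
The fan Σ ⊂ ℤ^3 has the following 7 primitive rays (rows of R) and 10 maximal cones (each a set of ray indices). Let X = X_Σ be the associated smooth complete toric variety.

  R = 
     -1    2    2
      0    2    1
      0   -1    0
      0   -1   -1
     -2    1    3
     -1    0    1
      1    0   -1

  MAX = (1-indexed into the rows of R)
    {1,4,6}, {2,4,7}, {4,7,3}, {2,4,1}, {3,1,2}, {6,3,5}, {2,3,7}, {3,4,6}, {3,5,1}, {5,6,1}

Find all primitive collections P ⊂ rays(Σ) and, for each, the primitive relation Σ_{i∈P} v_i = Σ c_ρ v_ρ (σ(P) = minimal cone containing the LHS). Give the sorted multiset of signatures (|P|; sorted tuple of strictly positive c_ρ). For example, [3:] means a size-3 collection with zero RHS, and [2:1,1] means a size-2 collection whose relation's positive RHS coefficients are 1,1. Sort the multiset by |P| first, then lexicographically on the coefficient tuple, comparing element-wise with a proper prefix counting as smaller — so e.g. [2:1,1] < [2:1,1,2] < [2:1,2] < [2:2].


Primitive collections (9):

  {6,7}:  v_{6} + v_{7} = 0  →  sig = [2:]
  {1,7}:  v_{1} + v_{7} = v_{2}  →  sig = [2:1]
  {2,6}:  v_{2} + v_{6} = v_{1}  →  sig = [2:1]
  {5,7}:  v_{5} + v_{7} = v_{1} + v_{3}  →  sig = [2:1,1]
  {2,5}:  v_{2} + v_{5} = 2·v_{1} + v_{3}  →  sig = [2:1,2]
  {4,5}:  v_{4} + v_{5} = 2·v_{6}  →  sig = [2:2]
  {2,3,4}:  v_{2} + v_{3} + v_{4} = 0  →  sig = [3:]
  {1,3,4}:  v_{1} + v_{3} + v_{4} = v_{6}  →  sig = [3:1]
  {1,3,6}:  v_{1} + v_{3} + v_{6} = v_{5}  →  sig = [3:1]

Hence PRS(X_Σ) =
    |P|=2: 6 collections, coeffs (), (1), (1), (1,1), (1,2), (2)
    |P|=3: 3 collections, coeffs (), (1), (1)


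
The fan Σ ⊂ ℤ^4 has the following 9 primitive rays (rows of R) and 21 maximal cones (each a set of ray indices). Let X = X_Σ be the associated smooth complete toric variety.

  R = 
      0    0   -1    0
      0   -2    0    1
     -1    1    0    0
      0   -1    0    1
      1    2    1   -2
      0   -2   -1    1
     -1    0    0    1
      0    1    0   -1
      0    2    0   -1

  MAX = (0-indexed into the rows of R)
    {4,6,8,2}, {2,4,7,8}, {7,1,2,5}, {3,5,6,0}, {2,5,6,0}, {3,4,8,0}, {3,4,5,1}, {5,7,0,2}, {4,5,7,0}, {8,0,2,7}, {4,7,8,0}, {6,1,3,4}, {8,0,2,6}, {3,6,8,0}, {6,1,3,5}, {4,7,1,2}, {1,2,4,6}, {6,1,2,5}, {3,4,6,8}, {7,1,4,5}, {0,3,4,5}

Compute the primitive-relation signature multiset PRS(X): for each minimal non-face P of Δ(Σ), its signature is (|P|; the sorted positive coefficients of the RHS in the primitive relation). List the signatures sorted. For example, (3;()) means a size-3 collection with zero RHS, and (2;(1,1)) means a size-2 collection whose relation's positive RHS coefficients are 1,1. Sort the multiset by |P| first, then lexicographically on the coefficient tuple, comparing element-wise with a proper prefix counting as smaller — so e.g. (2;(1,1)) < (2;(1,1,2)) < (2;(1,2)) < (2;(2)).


Σ has 10 primitive collections:

  {1,8}:  v_{1} + v_{8} = 0 ; sig = (2;())
  {3,7}:  v_{3} + v_{7} = 0 ; sig = (2;())
  {0,1}:  v_{0} + v_{1} = v_{5} ; sig = (2;(1))
  {2,3}:  v_{2} + v_{3} = v_{6} ; sig = (2;(1))
  {5,8}:  v_{5} + v_{8} = v_{0} ; sig = (2;(1))
  {6,7}:  v_{6} + v_{7} = v_{2} ; sig = (2;(1))
  {4,5,6}:  v_{4} + v_{5} + v_{6} = 0 ; sig = (3;())
  {0,4,6}:  v_{0} + v_{4} + v_{6} = v_{8} ; sig = (3;(1))
  {2,4,5}:  v_{2} + v_{4} + v_{5} = v_{7} ; sig = (3;(1))
  {0,2,4}:  v_{0} + v_{2} + v_{4} = v_{7} + v_{8} ; sig = (3;(1,1))

Signatures (|P|; sorted positive RHS coefficients), sorted:
    (2;())
    (2;())
    (2;(1))
    (2;(1))
    (2;(1))
    (2;(1))
    (3;())
    (3;(1))
    (3;(1))
    (3;(1,1))


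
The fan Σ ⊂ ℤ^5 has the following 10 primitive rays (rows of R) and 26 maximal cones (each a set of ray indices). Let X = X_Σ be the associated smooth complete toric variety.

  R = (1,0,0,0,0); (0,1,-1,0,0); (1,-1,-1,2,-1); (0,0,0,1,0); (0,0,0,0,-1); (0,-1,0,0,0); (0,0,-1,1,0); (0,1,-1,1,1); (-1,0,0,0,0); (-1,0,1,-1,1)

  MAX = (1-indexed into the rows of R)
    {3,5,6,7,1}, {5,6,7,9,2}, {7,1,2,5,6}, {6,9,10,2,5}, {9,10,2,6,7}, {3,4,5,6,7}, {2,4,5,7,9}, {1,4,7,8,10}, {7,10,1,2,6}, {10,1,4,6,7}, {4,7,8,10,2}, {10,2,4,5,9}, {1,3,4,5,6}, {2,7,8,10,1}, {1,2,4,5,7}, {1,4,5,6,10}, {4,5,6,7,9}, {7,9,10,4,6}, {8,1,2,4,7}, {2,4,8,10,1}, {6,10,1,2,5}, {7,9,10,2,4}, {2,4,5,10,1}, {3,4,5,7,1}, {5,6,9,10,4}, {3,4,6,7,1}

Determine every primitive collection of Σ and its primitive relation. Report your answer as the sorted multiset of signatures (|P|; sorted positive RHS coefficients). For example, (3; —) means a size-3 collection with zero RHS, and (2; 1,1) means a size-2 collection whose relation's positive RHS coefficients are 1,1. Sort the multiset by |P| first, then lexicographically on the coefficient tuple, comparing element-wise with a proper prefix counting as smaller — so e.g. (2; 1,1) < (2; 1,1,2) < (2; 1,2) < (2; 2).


12 collections generate NE(X_Σ); each relation:

  {1,9}:  v_{1} + v_{9} = 0  ⇒ sig = (2; —)
  {3,10}:  v_{3} + v_{10} = v_{4} + v_{6}  ⇒ sig = (2; 1,1)
  {5,8}:  v_{5} + v_{8} = v_{2} + v_{4}  ⇒ sig = (2; 1,1)
  {3,9}:  v_{3} + v_{9} = v_{4} + v_{5} + v_{6} + v_{7}  ⇒ sig = (2; 1,1,1,1)
  {8,9}:  v_{8} + v_{9} = v_{2} + v_{4} + v_{7} + v_{10}  ⇒ sig = (2; 1,1,1,1)
  {2,3}:  v_{2} + v_{3} = v_{1} + v_{5} + 2·v_{7}  ⇒ sig = (2; 1,1,2)
  {3,8}:  v_{3} + v_{8} = v_{1} + v_{4} + 2·v_{7}  ⇒ sig = (2; 1,1,2)
  {6,8}:  v_{6} + v_{8} = v_{1} + 2·v_{7} + v_{10}  ⇒ sig = (2; 1,1,2)
  {2,4,6}:  v_{2} + v_{4} + v_{6} = v_{7}  ⇒ sig = (3; 1)
  {5,7,10}:  v_{5} + v_{7} + v_{10} = v_{9}  ⇒ sig = (3; 1)
  {1,2,4,7,10}:  v_{1} + v_{2} + v_{4} + v_{7} + v_{10} = v_{8}  ⇒ sig = (5; 1)
  {1,4,5,6,7}:  v_{1} + v_{4} + v_{5} + v_{6} + v_{7} = v_{3}  ⇒ sig = (5; 1)

Signatures (|P|; sorted positive RHS coefficients), sorted:
    |P|=2: 8 collections, coeffs (), (1,1), (1,1), (1,1,1,1), (1,1,1,1), (1,1,2), (1,1,2), (1,1,2)
    |P|=3: 2 collections, coeffs (1), (1)
    |P|=5: 2 collections, coeffs (1), (1)


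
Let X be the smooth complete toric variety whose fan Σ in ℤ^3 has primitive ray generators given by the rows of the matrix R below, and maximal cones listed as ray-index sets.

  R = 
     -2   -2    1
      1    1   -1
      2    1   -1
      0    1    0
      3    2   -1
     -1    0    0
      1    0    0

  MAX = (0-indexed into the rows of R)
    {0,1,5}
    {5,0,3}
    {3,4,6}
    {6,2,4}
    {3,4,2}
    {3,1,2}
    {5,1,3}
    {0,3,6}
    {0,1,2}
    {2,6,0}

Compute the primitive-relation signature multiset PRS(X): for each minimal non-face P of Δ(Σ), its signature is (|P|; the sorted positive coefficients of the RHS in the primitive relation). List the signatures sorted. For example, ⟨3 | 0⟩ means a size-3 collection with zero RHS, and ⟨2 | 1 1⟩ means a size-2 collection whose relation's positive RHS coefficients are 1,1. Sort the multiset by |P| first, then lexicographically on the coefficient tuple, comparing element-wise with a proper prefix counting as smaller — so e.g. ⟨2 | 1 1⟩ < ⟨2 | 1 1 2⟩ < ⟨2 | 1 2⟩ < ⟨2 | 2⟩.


Minimal non-faces — 9 found among 7 rays, 10 max cones:

  {5,6}:  v_{5} + v_{6} = 0 — sig = ⟨2 | 0⟩
  {0,4}:  v_{0} + v_{4} = v_{6} — sig = ⟨2 | 1⟩
  {1,6}:  v_{1} + v_{6} = v_{2} — sig = ⟨2 | 1⟩
  {2,5}:  v_{2} + v_{5} = v_{1} — sig = ⟨2 | 1⟩
  {4,5}:  v_{4} + v_{5} = v_{2} + v_{3} — sig = ⟨2 | 1 1⟩
  {1,4}:  v_{1} + v_{4} = 2·v_{2} + v_{3} — sig = ⟨2 | 1 2⟩
  {0,2,3}:  v_{0} + v_{2} + v_{3} = 0 — sig = ⟨3 | 0⟩
  {0,1,3}:  v_{0} + v_{1} + v_{3} = v_{5} — sig = ⟨3 | 1⟩
  {2,3,6}:  v_{2} + v_{3} + v_{6} = v_{4} — sig = ⟨3 | 1⟩

Hence PRS(X_Σ) =
    |P|=2: 6 collections, coeffs (), (1), (1), (1), (1,1), (1,2)
    |P|=3: 3 collections, coeffs (), (1), (1)


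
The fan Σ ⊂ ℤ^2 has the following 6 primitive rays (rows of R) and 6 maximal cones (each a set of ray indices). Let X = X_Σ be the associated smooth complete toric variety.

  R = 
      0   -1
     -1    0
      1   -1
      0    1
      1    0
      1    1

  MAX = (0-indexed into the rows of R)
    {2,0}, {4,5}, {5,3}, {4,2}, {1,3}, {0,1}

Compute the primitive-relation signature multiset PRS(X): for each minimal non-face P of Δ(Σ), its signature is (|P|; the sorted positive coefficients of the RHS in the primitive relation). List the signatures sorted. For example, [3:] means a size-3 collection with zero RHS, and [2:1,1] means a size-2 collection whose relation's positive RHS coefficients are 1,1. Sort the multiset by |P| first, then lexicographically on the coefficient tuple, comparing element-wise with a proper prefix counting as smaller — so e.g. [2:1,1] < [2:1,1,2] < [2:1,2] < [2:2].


9 collections generate NE(X_Σ); each relation:

  P = {0,3}:  v_{0} + v_{3} = 0  ⇒ sig = [2:]
  P = {1,4}:  v_{1} + v_{4} = 0  ⇒ sig = [2:]
  P = {0,4}:  v_{0} + v_{4} = v_{2}  ⇒ sig = [2:1]
  P = {0,5}:  v_{0} + v_{5} = v_{4}  ⇒ sig = [2:1]
  P = {1,2}:  v_{1} + v_{2} = v_{0}  ⇒ sig = [2:1]
  P = {1,5}:  v_{1} + v_{5} = v_{3}  ⇒ sig = [2:1]
  P = {2,3}:  v_{2} + v_{3} = v_{4}  ⇒ sig = [2:1]
  P = {3,4}:  v_{3} + v_{4} = v_{5}  ⇒ sig = [2:1]
  P = {2,5}:  v_{2} + v_{5} = 2·v_{4}  ⇒ sig = [2:2]

Hence PRS(X_Σ) =
    [2:]
    [2:]
    [2:1]
    [2:1]
    [2:1]
    [2:1]
    [2:1]
    [2:1]
    [2:2]


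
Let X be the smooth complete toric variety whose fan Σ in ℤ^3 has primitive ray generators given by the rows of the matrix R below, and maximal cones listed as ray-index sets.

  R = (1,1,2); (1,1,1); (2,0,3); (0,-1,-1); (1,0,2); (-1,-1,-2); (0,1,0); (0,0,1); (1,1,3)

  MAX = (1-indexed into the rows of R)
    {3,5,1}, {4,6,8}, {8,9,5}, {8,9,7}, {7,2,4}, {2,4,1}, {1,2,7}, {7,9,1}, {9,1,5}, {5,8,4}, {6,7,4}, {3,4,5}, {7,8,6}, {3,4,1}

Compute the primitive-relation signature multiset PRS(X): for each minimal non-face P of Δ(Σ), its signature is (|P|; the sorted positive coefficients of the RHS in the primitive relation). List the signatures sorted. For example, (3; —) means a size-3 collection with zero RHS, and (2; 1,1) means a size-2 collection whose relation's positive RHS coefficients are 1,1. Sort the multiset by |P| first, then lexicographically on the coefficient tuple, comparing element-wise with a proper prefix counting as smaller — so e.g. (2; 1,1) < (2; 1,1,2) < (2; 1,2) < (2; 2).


Minimal non-faces — 18 found among 9 rays, 14 max cones:

  {1,6}:  v_{1} + v_{6} = 0  ⇒ sig = (2; —)
  {1,8}:  v_{1} + v_{8} = v_{9}  ⇒ sig = (2; 1)
  {2,8}:  v_{2} + v_{8} = v_{1}  ⇒ sig = (2; 1)
  {4,9}:  v_{4} + v_{9} = v_{5}  ⇒ sig = (2; 1)
  {5,7}:  v_{5} + v_{7} = v_{1}  ⇒ sig = (2; 1)
  {6,9}:  v_{6} + v_{9} = v_{8}  ⇒ sig = (2; 1)
  {2,6}:  v_{2} + v_{6} = v_{4} + v_{7}  ⇒ sig = (2; 1,1)
  {3,6}:  v_{3} + v_{6} = v_{4} + v_{5}  ⇒ sig = (2; 1,1)
  {5,6}:  v_{5} + v_{6} = v_{4} + v_{8}  ⇒ sig = (2; 1,1)
  {2,5}:  v_{2} + v_{5} = 2·v_{1} + v_{4}  ⇒ sig = (2; 1,2)
  {3,7}:  v_{3} + v_{7} = 2·v_{1} + v_{4}  ⇒ sig = (2; 1,2)
  {3,9}:  v_{3} + v_{9} = v_{1} + 2·v_{5}  ⇒ sig = (2; 1,2)
  {2,9}:  v_{2} + v_{9} = 2·v_{1}  ⇒ sig = (2; 2)
  {3,8}:  v_{3} + v_{8} = 2·v_{5}  ⇒ sig = (2; 2)
  {2,3}:  v_{2} + v_{3} = 3·v_{1} + 2·v_{4}  ⇒ sig = (2; 2,3)
  {4,7,8}:  v_{4} + v_{7} + v_{8} = 0  ⇒ sig = (3; —)
  {1,4,5}:  v_{1} + v_{4} + v_{5} = v_{3}  ⇒ sig = (3; 1)
  {1,4,7}:  v_{1} + v_{4} + v_{7} = v_{2}  ⇒ sig = (3; 1)

Sorted signature multiset PRS(X):
    |P|=2: 15 collections, coeffs (), (1), (1), (1), (1), (1), (1,1), (1,1), (1,1), (1,2), (1,2), (1,2), (2), (2), (2,3)
    |P|=3: 3 collections, coeffs (), (1), (1)


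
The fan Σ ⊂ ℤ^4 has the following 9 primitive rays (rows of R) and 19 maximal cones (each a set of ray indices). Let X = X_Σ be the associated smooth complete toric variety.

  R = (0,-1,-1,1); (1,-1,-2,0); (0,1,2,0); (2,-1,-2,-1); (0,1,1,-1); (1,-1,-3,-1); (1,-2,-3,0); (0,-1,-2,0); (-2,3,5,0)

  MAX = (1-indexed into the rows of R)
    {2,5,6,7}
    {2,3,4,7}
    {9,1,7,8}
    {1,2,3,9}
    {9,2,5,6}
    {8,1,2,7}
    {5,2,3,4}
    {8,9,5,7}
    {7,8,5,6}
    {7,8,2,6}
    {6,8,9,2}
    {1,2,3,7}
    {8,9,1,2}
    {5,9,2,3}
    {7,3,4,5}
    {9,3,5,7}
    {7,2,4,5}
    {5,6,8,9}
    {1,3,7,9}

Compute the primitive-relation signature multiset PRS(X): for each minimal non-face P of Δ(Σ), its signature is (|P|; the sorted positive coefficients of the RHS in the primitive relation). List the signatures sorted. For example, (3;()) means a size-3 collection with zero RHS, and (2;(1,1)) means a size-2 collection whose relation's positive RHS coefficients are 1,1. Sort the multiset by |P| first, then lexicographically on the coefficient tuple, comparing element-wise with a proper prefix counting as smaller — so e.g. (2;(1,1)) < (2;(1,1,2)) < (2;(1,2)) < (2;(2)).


|primitive collections| = 12. Relations:

  P={1,5}:  v_{1} + v_{5} = 0 ; sig = (2;())
  P={3,8}:  v_{3} + v_{8} = 0 ; sig = (2;())
  P={1,6}:  v_{1} + v_{6} = v_{2} + v_{8} ; sig = (2;(1,1))
  P={3,6}:  v_{3} + v_{6} = v_{2} + v_{5} ; sig = (2;(1,1))
  P={4,9}:  v_{4} + v_{9} = v_{3} + v_{5} ; sig = (2;(1,1))
  P={1,4}:  v_{1} + v_{4} = v_{2} + v_{3} + v_{7} ; sig = (2;(1,1,1))
  P={4,8}:  v_{4} + v_{8} = v_{2} + v_{5} + v_{7} ; sig = (2;(1,1,1))
  P={4,6}:  v_{4} + v_{6} = 2·v_{2} + 2·v_{5} + v_{7} ; sig = (2;(1,2,2))
  P={2,7,9}:  v_{2} + v_{7} + v_{9} = 0 ; sig = (3;())
  P={2,5,8}:  v_{2} + v_{5} + v_{8} = v_{6} ; sig = (3;(1))
  P={6,7,9}:  v_{6} + v_{7} + v_{9} = v_{5} + v_{8} ; sig = (3;(1,1))
  P={2,3,5,7}:  v_{2} + v_{3} + v_{5} + v_{7} = v_{4} ; sig = (4;(1))

Sorted signature multiset PRS(X):
[(2;()), (2;()), (2;(1,1)), (2;(1,1)), (2;(1,1)), (2;(1,1,1)), (2;(1,1,1)), (2;(1,2,2)), (3;()), (3;(1)), (3;(1,1)), (4;(1))]


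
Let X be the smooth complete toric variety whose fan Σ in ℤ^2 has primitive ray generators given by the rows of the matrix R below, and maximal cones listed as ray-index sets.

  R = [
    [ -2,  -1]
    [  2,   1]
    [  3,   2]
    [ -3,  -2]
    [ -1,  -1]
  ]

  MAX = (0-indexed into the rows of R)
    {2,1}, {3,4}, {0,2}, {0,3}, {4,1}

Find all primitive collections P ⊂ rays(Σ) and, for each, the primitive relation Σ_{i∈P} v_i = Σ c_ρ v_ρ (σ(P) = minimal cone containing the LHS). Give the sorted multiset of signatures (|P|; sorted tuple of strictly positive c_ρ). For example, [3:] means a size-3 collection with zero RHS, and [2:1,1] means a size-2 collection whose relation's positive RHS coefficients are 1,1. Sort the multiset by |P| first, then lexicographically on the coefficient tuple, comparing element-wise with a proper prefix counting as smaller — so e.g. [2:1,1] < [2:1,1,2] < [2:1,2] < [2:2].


Primitive collections (5):

  P={0,1}:  v_{0} + v_{1} = 0  →  sig = [2:]
  P={2,3}:  v_{2} + v_{3} = 0  →  sig = [2:]
  P={0,4}:  v_{0} + v_{4} = v_{3}  →  sig = [2:1]
  P={1,3}:  v_{1} + v_{3} = v_{4}  →  sig = [2:1]
  P={2,4}:  v_{2} + v_{4} = v_{1}  →  sig = [2:1]

Sorted signature multiset PRS(X):
    |P|=2: 5 collections, coeffs (), (), (1), (1), (1)


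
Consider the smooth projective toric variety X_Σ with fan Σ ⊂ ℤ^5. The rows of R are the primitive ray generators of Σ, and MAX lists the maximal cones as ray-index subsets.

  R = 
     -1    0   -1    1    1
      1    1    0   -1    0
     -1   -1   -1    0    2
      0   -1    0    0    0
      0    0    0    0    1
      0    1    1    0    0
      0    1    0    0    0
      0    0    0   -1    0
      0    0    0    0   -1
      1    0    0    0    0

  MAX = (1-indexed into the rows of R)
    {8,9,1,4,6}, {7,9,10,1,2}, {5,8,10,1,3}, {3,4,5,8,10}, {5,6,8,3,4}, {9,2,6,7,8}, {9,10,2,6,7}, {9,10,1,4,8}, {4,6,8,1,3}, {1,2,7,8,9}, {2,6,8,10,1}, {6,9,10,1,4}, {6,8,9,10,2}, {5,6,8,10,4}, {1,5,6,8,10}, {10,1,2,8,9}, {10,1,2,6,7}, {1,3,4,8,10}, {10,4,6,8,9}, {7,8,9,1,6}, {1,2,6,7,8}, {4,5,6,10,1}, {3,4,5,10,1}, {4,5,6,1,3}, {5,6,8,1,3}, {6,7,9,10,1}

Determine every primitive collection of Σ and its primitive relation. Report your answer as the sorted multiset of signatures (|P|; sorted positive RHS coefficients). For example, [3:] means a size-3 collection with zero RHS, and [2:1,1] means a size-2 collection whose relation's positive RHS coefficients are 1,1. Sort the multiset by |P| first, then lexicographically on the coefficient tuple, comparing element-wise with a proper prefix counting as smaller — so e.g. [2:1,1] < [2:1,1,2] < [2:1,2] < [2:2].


Σ has 14 primitive collections:

  {4,7}:  v_{4} + v_{7} = 0  ⇒ sig = [2:]
  {5,9}:  v_{5} + v_{9} = 0  ⇒ sig = [2:]
  {2,4}:  v_{2} + v_{4} = v_{8} + v_{10}  ⇒ sig = [2:1,1]
  {3,7}:  v_{3} + v_{7} = v_{1} + v_{5} + v_{8}  ⇒ sig = [2:1,1,1]
  {3,9}:  v_{3} + v_{9} = v_{1} + v_{4} + v_{8}  ⇒ sig = [2:1,1,1]
  {5,7}:  v_{5} + v_{7} = v_{1} + v_{6} + v_{8} + v_{10}  ⇒ sig = [2:1,1,1,1]
  {2,3}:  v_{2} + v_{3} = v_{1} + v_{5} + 2·v_{8} + v_{10}  ⇒ sig = [2:1,1,1,2]
  {2,5}:  v_{2} + v_{5} = v_{1} + v_{6} + 2·v_{8} + 2·v_{10}  ⇒ sig = [2:1,1,2,2]
  {7,8,10}:  v_{7} + v_{8} + v_{10} = v_{2}  ⇒ sig = [3:1]
  {3,6,10}:  v_{3} + v_{6} + v_{10} = 2·v_{5}  ⇒ sig = [3:2]
  {1,4,5,8}:  v_{1} + v_{4} + v_{5} + v_{8} = v_{3}  ⇒ sig = [4:1]
  {1,2,6,9}:  v_{1} + v_{2} + v_{6} + v_{9} = 2·v_{7}  ⇒ sig = [4:2]
  {1,4,6,8,10}:  v_{1} + v_{4} + v_{6} + v_{8} + v_{10} = v_{5}  ⇒ sig = [5:1]
  {1,6,8,9,10}:  v_{1} + v_{6} + v_{8} + v_{9} + v_{10} = v_{7}  ⇒ sig = [5:1]

so the primitive-relation signature multiset is
    |P|=2: 8 collections, coeffs (), (), (1,1), (1,1,1), (1,1,1), (1,1,1,1), (1,1,1,2), (1,1,2,2)
    |P|=3: 2 collections, coeffs (1), (2)
    |P|=4: 2 collections, coeffs (1), (2)
    |P|=5: 2 collections, coeffs (1), (1)


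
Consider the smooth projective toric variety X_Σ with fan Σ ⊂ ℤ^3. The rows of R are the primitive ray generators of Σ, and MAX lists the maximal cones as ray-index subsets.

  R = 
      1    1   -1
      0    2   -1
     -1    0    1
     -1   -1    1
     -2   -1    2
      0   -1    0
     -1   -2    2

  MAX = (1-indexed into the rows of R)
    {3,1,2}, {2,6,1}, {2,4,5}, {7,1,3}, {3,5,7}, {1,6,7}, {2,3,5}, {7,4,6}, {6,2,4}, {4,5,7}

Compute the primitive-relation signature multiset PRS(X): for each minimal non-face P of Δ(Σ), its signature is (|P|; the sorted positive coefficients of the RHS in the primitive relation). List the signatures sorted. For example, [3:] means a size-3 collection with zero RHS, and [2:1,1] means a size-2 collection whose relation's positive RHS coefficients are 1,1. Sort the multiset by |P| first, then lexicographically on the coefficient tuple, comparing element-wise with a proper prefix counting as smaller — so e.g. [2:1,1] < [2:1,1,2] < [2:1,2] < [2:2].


6 collections generate NE(X_Σ); each relation:

  • {1,4}:  v_{1} + v_{4} = 0  so sig = [2:]
  • {1,5}:  v_{1} + v_{5} = v_{3}  so sig = [2:1]
  • {2,7}:  v_{2} + v_{7} = v_{3}  so sig = [2:1]
  • {3,4}:  v_{3} + v_{4} = v_{5}  so sig = [2:1]
  • {3,6}:  v_{3} + v_{6} = v_{4}  so sig = [2:1]
  • {5,6}:  v_{5} + v_{6} = 2·v_{4}  so sig = [2:2]

Sorted signature multiset PRS(X):
    [2:]
    [2:1]
    [2:1]
    [2:1]
    [2:1]
    [2:2]


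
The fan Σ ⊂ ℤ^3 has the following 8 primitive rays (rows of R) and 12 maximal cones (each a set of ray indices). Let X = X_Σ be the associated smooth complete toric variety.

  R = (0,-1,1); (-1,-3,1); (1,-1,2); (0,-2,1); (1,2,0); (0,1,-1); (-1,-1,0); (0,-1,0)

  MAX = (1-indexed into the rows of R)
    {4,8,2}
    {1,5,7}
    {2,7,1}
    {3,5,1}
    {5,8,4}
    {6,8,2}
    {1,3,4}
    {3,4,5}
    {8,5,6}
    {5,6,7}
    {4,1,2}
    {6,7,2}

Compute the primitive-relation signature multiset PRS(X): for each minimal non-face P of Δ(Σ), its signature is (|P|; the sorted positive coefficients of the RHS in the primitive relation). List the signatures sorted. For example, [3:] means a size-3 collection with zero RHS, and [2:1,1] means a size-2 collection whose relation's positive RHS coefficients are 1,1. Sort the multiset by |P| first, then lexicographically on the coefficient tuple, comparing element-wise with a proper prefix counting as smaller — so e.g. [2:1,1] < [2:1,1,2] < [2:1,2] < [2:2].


Δ(Σ) — 8 vertices, 11 min non-faces:

  P = {1,6}:  v_{1} + v_{6} = 0  →  sig = [2:]
  P = {1,8}:  v_{1} + v_{8} = v_{4}  →  sig = [2:1]
  P = {2,5}:  v_{2} + v_{5} = v_{1}  →  sig = [2:1]
  P = {4,6}:  v_{4} + v_{6} = v_{8}  →  sig = [2:1]
  P = {4,7}:  v_{4} + v_{7} = v_{2}  →  sig = [2:1]
  P = {3,6}:  v_{3} + v_{6} = v_{4} + v_{5}  →  sig = [2:1,1]
  P = {7,8}:  v_{7} + v_{8} = v_{2} + v_{6}  →  sig = [2:1,1]
  P = {2,3}:  v_{2} + v_{3} = 2·v_{1} + v_{4}  →  sig = [2:1,2]
  P = {3,8}:  v_{3} + v_{8} = 2·v_{4} + v_{5}  →  sig = [2:1,2]
  P = {3,7}:  v_{3} + v_{7} = 2·v_{1}  →  sig = [2:2]
  P = {1,4,5}:  v_{1} + v_{4} + v_{5} = v_{3}  →  sig = [3:1]

Hence PRS(X_Σ) =
    |P|=2: 10 collections, coeffs (), (1), (1), (1), (1), (1,1), (1,1), (1,2), (1,2), (2)
    |P|=3: 1 collection, coeffs (1)


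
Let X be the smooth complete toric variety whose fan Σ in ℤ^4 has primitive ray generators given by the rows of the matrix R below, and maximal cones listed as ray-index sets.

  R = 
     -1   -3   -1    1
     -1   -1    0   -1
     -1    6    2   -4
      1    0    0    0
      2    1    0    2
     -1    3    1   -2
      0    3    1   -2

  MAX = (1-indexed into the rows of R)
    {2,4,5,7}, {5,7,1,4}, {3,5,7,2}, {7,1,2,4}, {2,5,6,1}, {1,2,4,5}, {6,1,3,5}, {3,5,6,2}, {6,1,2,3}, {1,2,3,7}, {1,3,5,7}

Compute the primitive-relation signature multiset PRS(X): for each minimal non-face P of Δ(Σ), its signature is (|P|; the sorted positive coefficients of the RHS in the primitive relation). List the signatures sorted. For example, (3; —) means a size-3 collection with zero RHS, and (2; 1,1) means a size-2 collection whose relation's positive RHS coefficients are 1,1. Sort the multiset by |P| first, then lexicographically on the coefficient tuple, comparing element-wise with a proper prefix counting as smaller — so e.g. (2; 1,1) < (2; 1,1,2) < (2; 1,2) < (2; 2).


Minimal non-faces — 5 found among 7 rays, 11 max cones:

  P={4,6}:  v_{4} + v_{6} = v_{7}  ⟹  sig = (2; 1)
  P={6,7}:  v_{6} + v_{7} = v_{3}  ⟹  sig = (2; 1)
  P={3,4}:  v_{3} + v_{4} = 2·v_{7}  ⟹  sig = (2; 2)
  P={1,2,5,7}:  v_{1} + v_{2} + v_{5} + v_{7} = 0  ⟹  sig = (4; —)
  P={1,2,3,5}:  v_{1} + v_{2} + v_{3} + v_{5} = v_{6}  ⟹  sig = (4; 1)

Sorted signature multiset PRS(X):
    |P|=2: 3 collections, coeffs (1), (1), (2)
    |P|=4: 2 collections, coeffs (), (1)


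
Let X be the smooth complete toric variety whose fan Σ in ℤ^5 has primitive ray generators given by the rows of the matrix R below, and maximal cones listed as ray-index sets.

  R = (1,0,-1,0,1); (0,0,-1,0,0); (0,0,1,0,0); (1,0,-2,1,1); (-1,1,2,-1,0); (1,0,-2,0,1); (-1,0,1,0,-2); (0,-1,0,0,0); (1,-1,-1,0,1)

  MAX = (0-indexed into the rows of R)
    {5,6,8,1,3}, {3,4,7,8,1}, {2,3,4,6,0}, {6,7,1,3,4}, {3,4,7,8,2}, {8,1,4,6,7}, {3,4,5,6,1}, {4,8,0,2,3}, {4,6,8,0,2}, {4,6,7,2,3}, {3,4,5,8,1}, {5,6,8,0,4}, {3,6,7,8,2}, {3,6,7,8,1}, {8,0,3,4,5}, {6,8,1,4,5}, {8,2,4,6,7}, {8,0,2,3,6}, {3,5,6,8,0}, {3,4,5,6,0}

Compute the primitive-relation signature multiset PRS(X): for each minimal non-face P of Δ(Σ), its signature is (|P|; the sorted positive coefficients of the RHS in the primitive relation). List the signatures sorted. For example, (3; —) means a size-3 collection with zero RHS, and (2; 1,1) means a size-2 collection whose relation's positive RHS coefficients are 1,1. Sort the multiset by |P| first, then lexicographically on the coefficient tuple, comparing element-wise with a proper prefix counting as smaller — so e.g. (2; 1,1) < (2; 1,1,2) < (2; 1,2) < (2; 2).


6 collections generate NE(X_Σ); each relation:

  P={1,2}:  v_{1} + v_{2} = 0  ⟹  sig = (2; —)
  P={0,1}:  v_{0} + v_{1} = v_{5}  ⟹  sig = (2; 1)
  P={0,7}:  v_{0} + v_{7} = v_{8}  ⟹  sig = (2; 1)
  P={2,5}:  v_{2} + v_{5} = v_{0}  ⟹  sig = (2; 1)
  P={5,7}:  v_{5} + v_{7} = v_{1} + v_{8}  ⟹  sig = (2; 1,1)
  P={3,4,6,8}:  v_{3} + v_{4} + v_{6} + v_{8} = 0  ⟹  sig = (4; —)

Hence PRS(X_Σ) =
[(2; —), (2; 1), (2; 1), (2; 1), (2; 1,1), (4; —)]


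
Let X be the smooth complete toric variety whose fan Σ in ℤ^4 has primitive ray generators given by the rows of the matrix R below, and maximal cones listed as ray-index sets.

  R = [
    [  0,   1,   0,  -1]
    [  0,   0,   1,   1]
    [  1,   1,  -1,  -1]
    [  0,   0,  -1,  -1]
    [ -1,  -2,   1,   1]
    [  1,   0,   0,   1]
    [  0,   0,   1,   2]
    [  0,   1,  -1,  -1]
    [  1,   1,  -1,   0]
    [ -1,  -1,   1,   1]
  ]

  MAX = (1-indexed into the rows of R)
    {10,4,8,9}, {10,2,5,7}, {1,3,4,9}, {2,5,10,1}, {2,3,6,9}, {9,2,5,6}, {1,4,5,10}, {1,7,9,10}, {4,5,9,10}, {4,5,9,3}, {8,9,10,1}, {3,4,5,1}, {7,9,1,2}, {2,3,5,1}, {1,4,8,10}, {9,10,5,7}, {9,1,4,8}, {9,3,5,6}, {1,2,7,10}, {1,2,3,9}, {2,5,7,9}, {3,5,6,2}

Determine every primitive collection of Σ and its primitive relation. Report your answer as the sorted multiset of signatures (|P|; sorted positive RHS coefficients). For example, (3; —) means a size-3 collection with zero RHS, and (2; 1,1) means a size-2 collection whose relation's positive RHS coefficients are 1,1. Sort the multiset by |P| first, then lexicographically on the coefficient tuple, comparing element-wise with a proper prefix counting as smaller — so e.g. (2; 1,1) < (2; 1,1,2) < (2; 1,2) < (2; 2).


18 minimal non-faces of Δ(Σ) (on 10 rays):

  P = {2,4}:  v_{2} + v_{4} = 0  ⇒ sig = (2; —)
  P = {3,10}:  v_{3} + v_{10} = 0  ⇒ sig = (2; —)
  P = {6,8}:  v_{6} + v_{8} = v_{9}  ⇒ sig = (2; 1)
  P = {1,6}:  v_{1} + v_{6} = v_{2} + v_{3}  ⇒ sig = (2; 1,1)
  P = {3,7}:  v_{3} + v_{7} = v_{2} + v_{9}  ⇒ sig = (2; 1,1)
  P = {4,7}:  v_{4} + v_{7} = v_{9} + v_{10}  ⇒ sig = (2; 1,1)
  P = {5,8}:  v_{5} + v_{8} = v_{4} + v_{10}  ⇒ sig = (2; 1,1)
  P = {2,8}:  v_{2} + v_{8} = v_{1} + v_{9} + v_{10}  ⇒ sig = (2; 1,1,1)
  P = {3,8}:  v_{3} + v_{8} = v_{1} + v_{4} + v_{9}  ⇒ sig = (2; 1,1,1)
  P = {4,6}:  v_{4} + v_{6} = v_{3} + v_{5} + v_{9}  ⇒ sig = (2; 1,1,1)
  P = {6,10}:  v_{6} + v_{10} = v_{2} + v_{5} + v_{9}  ⇒ sig = (2; 1,1,1)
  P = {6,7}:  v_{6} + v_{7} = 2·v_{2} + v_{5} + 2·v_{9}  ⇒ sig = (2; 1,2,2)
  P = {7,8}:  v_{7} + v_{8} = v_{1} + 2·v_{9} + 2·v_{10}  ⇒ sig = (2; 1,2,2)
  P = {1,5,9}:  v_{1} + v_{5} + v_{9} = 0  ⇒ sig = (3; —)
  P = {2,9,10}:  v_{2} + v_{9} + v_{10} = v_{7}  ⇒ sig = (3; 1)
  P = {1,5,7}:  v_{1} + v_{5} + v_{7} = v_{2} + v_{10}  ⇒ sig = (3; 1,1)
  P = {1,4,9,10}:  v_{1} + v_{4} + v_{9} + v_{10} = v_{8}  ⇒ sig = (4; 1)
  P = {2,3,5,9}:  v_{2} + v_{3} + v_{5} + v_{9} = v_{6}  ⇒ sig = (4; 1)

Sorted signature multiset PRS(X):
{ (2; —) ×2,  (2; 1),  (2; 1,1) ×4,  (2; 1,1,1) ×4,  (2; 1,2,2) ×2,  (3; —),  (3; 1),  (3; 1,1),  (4; 1) ×2 }
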